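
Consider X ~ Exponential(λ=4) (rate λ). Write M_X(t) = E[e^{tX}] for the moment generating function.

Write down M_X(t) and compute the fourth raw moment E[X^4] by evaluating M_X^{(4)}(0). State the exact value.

E[X^4] = M^(4)(0) = 3/32

M_X(t) = 4/(4 - t)
M^(4)(t) = -96/(t^5 - 20*t^4 + 160*t^3 - 640*t^2 + 1280*t - 1024)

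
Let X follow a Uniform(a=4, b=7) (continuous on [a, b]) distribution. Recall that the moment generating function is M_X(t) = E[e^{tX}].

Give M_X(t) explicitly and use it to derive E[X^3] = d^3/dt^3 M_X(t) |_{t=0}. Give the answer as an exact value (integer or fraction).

E[X^3] = D^3[M](0) = 715/4

M_X(t) = (e^(7*t) - e^(4*t))/(3*t)
D^3[M](t) = (343*t^3*e^(7*t) - 64*t^3*e^(4*t) - 147*t^2*e^(7*t) + 48*t^2*e^(4*t) + 42*t*e^(7*t) - 24*t*e^(4*t) - 6*e^(7*t) + 6*e^(4*t))/(3*t^4)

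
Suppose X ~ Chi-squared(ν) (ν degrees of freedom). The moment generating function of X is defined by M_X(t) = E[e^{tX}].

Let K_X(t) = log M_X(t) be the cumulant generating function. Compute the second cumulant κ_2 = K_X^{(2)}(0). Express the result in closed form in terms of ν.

κ_2 = D^2[K](0) = 2*ν

M_X(t) = (1 - 2*t)^(-ν/2)
K_X(t) = log M_X(t) = -ν*log(1 - 2*t)/2
D^2[K](t) = 2*ν/(4*t^2 - 4*t + 1)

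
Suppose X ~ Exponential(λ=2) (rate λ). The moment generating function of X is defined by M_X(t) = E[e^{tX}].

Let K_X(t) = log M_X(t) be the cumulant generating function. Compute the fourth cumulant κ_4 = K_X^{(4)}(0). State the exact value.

κ_4 = D^4[K](0) = 3/8

M_X(t) = 2/(2 - t)
K_X(t) = log M_X(t) = -log(2 - t) + log(2)
D^4[K](t) = 6/(t^4 - 8*t^3 + 24*t^2 - 32*t + 16)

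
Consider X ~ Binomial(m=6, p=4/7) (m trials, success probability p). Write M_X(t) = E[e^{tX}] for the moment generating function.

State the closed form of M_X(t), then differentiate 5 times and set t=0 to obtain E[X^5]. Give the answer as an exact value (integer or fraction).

E[X^5] = M^(5)(0) = 19123704/16807

M_X(t) = (4*e^(t)/7 + 3/7)^6
M^(5)(t) = 31850496*e^(6*t)/117649 + 57600000*e^(5*t)/117649 + 35389440*e^(4*t)/117649 + 8398080*e^(3*t)/117649 + 622080*e^(2*t)/117649 + 5832*e^(t)/117649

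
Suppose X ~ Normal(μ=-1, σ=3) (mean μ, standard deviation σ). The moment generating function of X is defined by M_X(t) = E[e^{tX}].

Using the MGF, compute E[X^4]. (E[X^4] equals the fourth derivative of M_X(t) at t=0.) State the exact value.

M_X(t) = e^(9*t^2/2 - t)
M′(t) = 9*t*e^(-t)*e^(9*t^2/2) - e^(-t)*e^(9*t^2/2)
M′′(t) = (81*t^2*e^(9*t^2/2) - 18*t*e^(9*t^2/2) + 10*e^(9*t^2/2))*e^(-t)
M′′′(t) = (729*t^3*e^(9*t^2/2) - 243*t^2*e^(9*t^2/2) + 270*t*e^(9*t^2/2) - 28*e^(9*t^2/2))*e^(-t)
M′′′′(t) = (6561*t^4*e^(9*t^2/2) - 2916*t^3*e^(9*t^2/2) + 4860*t^2*e^(9*t^2/2) - 1008*t*e^(9*t^2/2) + 298*e^(9*t^2/2))*e^(-t)

E[X^4] = M′′′′(0) = 298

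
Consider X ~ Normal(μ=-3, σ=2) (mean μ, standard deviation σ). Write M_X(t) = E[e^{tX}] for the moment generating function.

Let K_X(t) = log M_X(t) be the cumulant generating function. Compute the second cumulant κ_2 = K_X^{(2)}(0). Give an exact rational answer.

M_X(t) = e^(2*t^2 - 3*t)
K_X(t) = log M_X(t) = 2*t^2 - 3*t
K^(2)(t) = 4

κ_2 = K^(2)(0) = 4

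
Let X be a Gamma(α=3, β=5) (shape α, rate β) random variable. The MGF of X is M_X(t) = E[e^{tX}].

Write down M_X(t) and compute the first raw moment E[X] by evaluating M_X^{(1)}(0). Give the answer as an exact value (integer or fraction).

M_X(t) = 125/(5 - t)^3
D[M](t) = 375/(t^4 - 20*t^3 + 150*t^2 - 500*t + 625)

E[X] = D[M](0) = 3/5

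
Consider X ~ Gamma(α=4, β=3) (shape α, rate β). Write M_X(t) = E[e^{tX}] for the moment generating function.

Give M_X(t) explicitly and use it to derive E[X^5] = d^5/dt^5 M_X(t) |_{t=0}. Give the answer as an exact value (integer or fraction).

M_X(t) = 81/(3 - t)^4
dM/dt = -324/(t^5 - 15*t^4 + 90*t^3 - 270*t^2 + 405*t - 243)
d^2M/dt^2 = 1620/(t^6 - 18*t^5 + 135*t^4 - 540*t^3 + 1215*t^2 - 1458*t + 729)
d^3M/dt^3 = -9720/(t^7 - 21*t^6 + 189*t^5 - 945*t^4 + 2835*t^3 - 5103*t^2 + 5103*t - 2187)
d^4M/dt^4 = 68040/(t^8 - 24*t^7 + 252*t^6 - 1512*t^5 + 5670*t^4 - 13608*t^3 + 20412*t^2 - 17496*t + 6561)
d^5M/dt^5 = -544320/(t^9 - 27*t^8 + 324*t^7 - 2268*t^6 + 10206*t^5 - 30618*t^4 + 61236*t^3 - 78732*t^2 + 59049*t - 19683)

E[X^5] = d^5M/dt^5 |_{t=0} = 2240/81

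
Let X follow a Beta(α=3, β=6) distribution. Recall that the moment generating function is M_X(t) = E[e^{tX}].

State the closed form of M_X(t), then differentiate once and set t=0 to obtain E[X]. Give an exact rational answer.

M_X(t) = ₁F₁(3; 9; t)
dM/dt = ₁F₁(4; 10; t)/3

E[X] = dM/dt |_{t=0} = 1/3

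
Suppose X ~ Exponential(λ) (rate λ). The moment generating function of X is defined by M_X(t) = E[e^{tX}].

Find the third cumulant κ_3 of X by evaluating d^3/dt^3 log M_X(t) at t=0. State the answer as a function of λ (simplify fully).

κ_3 = D^3[K](0) = 2/λ^3

M_X(t) = λ/(λ - t)
K_X(t) = log M_X(t) = log(λ) - log(λ - t)
D^3[K](t) = -2/(-λ^3 + 3*λ^2*t - 3*λ*t^2 + t^3)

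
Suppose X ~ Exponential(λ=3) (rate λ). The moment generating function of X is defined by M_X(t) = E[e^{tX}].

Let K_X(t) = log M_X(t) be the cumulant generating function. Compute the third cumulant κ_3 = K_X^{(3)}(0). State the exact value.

κ_3 = d^3K/dt^3 |_{t=0} = 2/27

M_X(t) = 3/(3 - t)
K_X(t) = log M_X(t) = -log(3 - t) + log(3)
dK/dt = -1/(t - 3)
d^2K/dt^2 = 1/(t^2 - 6*t + 9)
d^3K/dt^3 = -2/(t^3 - 9*t^2 + 27*t - 27)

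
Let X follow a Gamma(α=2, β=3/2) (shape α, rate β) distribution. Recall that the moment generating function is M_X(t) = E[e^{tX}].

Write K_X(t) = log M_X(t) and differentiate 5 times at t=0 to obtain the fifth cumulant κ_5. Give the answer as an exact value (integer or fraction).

κ_5 = D^5[K](0) = 512/81

M_X(t) = 9/(4*(3/2 - t)^2)
K_X(t) = log M_X(t) = -2*log(3/2 - t) - 2*log(2) + 2*log(3)
D^5[K](t) = -1536/(32*t^5 - 240*t^4 + 720*t^3 - 1080*t^2 + 810*t - 243)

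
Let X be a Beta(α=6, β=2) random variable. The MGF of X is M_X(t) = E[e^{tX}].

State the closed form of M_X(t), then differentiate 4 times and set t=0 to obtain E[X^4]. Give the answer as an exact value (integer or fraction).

E[X^4] = d^4M/dt^4 |_{t=0} = 21/55

M_X(t) = ₁F₁(6; 8; t)
dM/dt = 3*₁F₁(7; 9; t)/4
d^2M/dt^2 = 7*₁F₁(8; 10; t)/12
d^3M/dt^3 = 7*₁F₁(9; 11; t)/15
d^4M/dt^4 = 21*₁F₁(10; 12; t)/55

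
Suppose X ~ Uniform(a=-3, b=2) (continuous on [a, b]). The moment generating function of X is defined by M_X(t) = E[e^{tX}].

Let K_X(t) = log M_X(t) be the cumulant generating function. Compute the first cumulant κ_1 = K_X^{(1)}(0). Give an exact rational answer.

κ_1 = K′(0) = -1/2

M_X(t) = (e^(2*t) - e^(-3*t))/(5*t)
K_X(t) = log M_X(t) = -log(t) + log(e^(2*t) - e^(-3*t)) - log(5)
K′(t) = (2*t*e^(5*t) + 3*t - e^(5*t) + 1)/(t*e^(5*t) - t)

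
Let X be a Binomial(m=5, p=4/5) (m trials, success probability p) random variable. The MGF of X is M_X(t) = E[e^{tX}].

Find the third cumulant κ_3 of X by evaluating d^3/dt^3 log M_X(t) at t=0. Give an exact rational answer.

κ_3 = D^3[K](0) = -12/25

M_X(t) = (4*e^(t)/5 + 1/5)^5
K_X(t) = log M_X(t) = 5*log(4*e^(t)/5 + 1/5)
D^3[K](t) = (-80*e^(2*t) + 20*e^(t))/(64*e^(3*t) + 48*e^(2*t) + 12*e^(t) + 1)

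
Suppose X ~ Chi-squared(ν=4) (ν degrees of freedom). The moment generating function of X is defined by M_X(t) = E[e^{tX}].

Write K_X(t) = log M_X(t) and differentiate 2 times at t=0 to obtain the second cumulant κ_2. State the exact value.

κ_2 = d^2K/dt^2 |_{t=0} = 8

M_X(t) = (1 - 2*t)^(-2)
K_X(t) = log M_X(t) = -2*log(1 - 2*t)
dK/dt = -4/(2*t - 1)
d^2K/dt^2 = 8/(4*t^2 - 4*t + 1)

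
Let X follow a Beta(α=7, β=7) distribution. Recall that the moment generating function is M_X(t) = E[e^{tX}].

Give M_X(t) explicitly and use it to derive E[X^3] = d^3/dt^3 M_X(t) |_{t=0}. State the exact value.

M_X(t) = ₁F₁(7; 14; t)
D^3[M](t) = 3*₁F₁(10; 17; t)/20

E[X^3] = D^3[M](0) = 3/20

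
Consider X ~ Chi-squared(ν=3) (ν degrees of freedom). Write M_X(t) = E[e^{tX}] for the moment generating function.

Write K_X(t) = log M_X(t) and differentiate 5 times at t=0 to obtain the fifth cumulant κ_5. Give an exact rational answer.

M_X(t) = (1 - 2*t)^(-3/2)
K_X(t) = log M_X(t) = -3*log(1 - 2*t)/2
K^(5)(t) = -1152/(32*t^5 - 80*t^4 + 80*t^3 - 40*t^2 + 10*t - 1)

κ_5 = K^(5)(0) = 1152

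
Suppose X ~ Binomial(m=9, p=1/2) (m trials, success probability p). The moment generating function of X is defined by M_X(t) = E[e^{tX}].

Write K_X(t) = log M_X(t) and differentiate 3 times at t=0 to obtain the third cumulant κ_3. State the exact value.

M_X(t) = (e^(t)/2 + 1/2)^9
K_X(t) = log M_X(t) = 9*log(e^(t)/2 + 1/2)
K′(t) = 9*e^(t)/(e^(t) + 1)
K′′(t) = 9*e^(t)/(e^(2*t) + 2*e^(t) + 1)
K′′′(t) = (-9*e^(2*t) + 9*e^(t))/(e^(3*t) + 3*e^(2*t) + 3*e^(t) + 1)

κ_3 = K′′′(0) = 0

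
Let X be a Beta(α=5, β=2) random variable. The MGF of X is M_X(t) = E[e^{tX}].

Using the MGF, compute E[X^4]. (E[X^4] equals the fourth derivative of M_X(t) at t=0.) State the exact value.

E[X^4] = d^4M/dt^4 |_{t=0} = 1/3

M_X(t) = ₁F₁(5; 7; t)
dM/dt = 5*₁F₁(6; 8; t)/7
d^2M/dt^2 = 15*₁F₁(7; 9; t)/28
d^3M/dt^3 = 5*₁F₁(8; 10; t)/12
d^4M/dt^4 = ₁F₁(9; 11; t)/3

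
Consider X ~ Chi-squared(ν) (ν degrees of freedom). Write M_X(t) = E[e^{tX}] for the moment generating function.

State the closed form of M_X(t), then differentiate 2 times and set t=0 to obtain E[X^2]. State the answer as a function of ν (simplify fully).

E[X^2] = M′′(0) = ν*(ν + 2)

M_X(t) = (1 - 2*t)^(-ν/2)
M′(t) = -ν/(2*t*(1 - 2*t)^(ν/2) - (1 - 2*t)^(ν/2))
M′′(t) = (ν^2 + 2*ν)/(4*t^2*(1 - 2*t)^(ν/2) - 4*t*(1 - 2*t)^(ν/2) + (1 - 2*t)^(ν/2))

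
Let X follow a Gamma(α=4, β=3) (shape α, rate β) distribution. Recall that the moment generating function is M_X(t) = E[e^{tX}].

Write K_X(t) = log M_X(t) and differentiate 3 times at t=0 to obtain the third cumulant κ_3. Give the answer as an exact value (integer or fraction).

M_X(t) = 81/(3 - t)^4
K_X(t) = log M_X(t) = -4*log(3 - t) + 4*log(3)
K^(3)(t) = -8/(t^3 - 9*t^2 + 27*t - 27)

κ_3 = K^(3)(0) = 8/27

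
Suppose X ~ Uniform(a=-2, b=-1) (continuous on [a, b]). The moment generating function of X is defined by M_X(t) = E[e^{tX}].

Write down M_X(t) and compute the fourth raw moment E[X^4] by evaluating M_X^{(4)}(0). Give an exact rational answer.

E[X^4] = d^4M/dt^4 |_{t=0} = 31/5

M_X(t) = (e^(-t) - e^(-2*t))/t
dM/dt = (-t*e^(t) + 2*t - e^(t) + 1)*e^(-2*t)/t^2
d^2M/dt^2 = (t^2*e^(t) - 4*t^2 + 2*t*e^(t) - 4*t + 2*e^(t) - 2)*e^(-2*t)/t^3
d^3M/dt^3 = (-t^3*e^(t) + 8*t^3 - 3*t^2*e^(t) + 12*t^2 - 6*t*e^(t) + 12*t - 6*e^(t) + 6)*e^(-2*t)/t^4
d^4M/dt^4 = (t^4*e^(t) - 16*t^4 + 4*t^3*e^(t) - 32*t^3 + 12*t^2*e^(t) - 48*t^2 + 24*t*e^(t) - 48*t + 24*e^(t) - 24)*e^(-2*t)/t^5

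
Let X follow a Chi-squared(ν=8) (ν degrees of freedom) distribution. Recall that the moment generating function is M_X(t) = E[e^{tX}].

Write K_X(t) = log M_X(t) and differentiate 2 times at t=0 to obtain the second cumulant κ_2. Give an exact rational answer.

M_X(t) = (1 - 2*t)^(-4)
K_X(t) = log M_X(t) = -4*log(1 - 2*t)
K′(t) = -8/(2*t - 1)
K′′(t) = 16/(4*t^2 - 4*t + 1)

κ_2 = K′′(0) = 16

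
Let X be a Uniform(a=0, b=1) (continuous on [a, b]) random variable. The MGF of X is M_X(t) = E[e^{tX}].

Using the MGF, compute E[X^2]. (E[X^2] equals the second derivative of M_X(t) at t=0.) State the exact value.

E[X^2] = M′′(0) = 1/3

M_X(t) = (e^(t) - 1)/t
M′(t) = (t*e^(t) - e^(t) + 1)/t^2
M′′(t) = (t^2*e^(t) - 2*t*e^(t) + 2*e^(t) - 2)/t^3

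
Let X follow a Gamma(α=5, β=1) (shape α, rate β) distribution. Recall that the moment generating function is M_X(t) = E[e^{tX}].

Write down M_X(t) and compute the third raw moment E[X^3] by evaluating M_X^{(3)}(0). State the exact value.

E[X^3] = M^(3)(0) = 210

M_X(t) = (1 - t)^(-5)
M^(3)(t) = 210/(t^8 - 8*t^7 + 28*t^6 - 56*t^5 + 70*t^4 - 56*t^3 + 28*t^2 - 8*t + 1)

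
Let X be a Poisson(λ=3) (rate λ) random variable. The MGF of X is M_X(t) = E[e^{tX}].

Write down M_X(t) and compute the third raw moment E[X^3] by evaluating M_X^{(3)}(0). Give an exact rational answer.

M_X(t) = e^(3*e^(t) - 3)
M^(3)(t) = (27*e^(3*t)*e^(3*e^(t)) + 27*e^(2*t)*e^(3*e^(t)) + 3*e^(t)*e^(3*e^(t)))*e^(-3)

E[X^3] = M^(3)(0) = 57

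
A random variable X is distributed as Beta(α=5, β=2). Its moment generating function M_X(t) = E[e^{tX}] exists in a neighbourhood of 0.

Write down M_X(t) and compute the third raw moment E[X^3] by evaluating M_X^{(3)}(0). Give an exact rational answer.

M_X(t) = ₁F₁(5; 7; t)
M^(3)(t) = 5*₁F₁(8; 10; t)/12

E[X^3] = M^(3)(0) = 5/12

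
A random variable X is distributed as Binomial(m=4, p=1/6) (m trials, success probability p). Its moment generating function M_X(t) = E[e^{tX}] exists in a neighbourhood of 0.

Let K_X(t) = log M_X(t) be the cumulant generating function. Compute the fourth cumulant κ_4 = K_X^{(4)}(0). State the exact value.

M_X(t) = (e^(t)/6 + 5/6)^4
K_X(t) = log M_X(t) = 4*log(e^(t)/6 + 5/6)
K^(4)(t) = (20*e^(3*t) - 400*e^(2*t) + 500*e^(t))/(e^(4*t) + 20*e^(3*t) + 150*e^(2*t) + 500*e^(t) + 625)

κ_4 = K^(4)(0) = 5/54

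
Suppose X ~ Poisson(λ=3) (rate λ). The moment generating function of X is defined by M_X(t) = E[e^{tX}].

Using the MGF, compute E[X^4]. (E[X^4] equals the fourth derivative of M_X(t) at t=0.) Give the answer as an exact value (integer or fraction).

E[X^4] = M^(4)(0) = 309

M_X(t) = e^(3*e^(t) - 3)
M^(4)(t) = (81*e^(4*t)*e^(3*e^(t)) + 162*e^(3*t)*e^(3*e^(t)) + 63*e^(2*t)*e^(3*e^(t)) + 3*e^(t)*e^(3*e^(t)))*e^(-3)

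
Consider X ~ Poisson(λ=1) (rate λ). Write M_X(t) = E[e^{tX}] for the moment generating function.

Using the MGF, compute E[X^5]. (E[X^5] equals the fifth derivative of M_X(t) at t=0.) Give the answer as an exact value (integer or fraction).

M_X(t) = e^(e^(t) - 1)
M^(5)(t) = (e^(5*t)*e^(e^(t)) + 10*e^(4*t)*e^(e^(t)) + 25*e^(3*t)*e^(e^(t)) + 15*e^(2*t)*e^(e^(t)) + e^(t)*e^(e^(t)))*e^(-1)

E[X^5] = M^(5)(0) = 52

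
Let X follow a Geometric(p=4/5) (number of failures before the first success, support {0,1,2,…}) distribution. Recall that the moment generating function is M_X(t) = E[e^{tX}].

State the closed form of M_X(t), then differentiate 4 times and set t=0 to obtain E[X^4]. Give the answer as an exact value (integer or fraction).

E[X^4] = D^4[M](0) = 57/32

M_X(t) = 4/(5*(1 - e^(t)/5))
D^4[M](t) = (-4*e^(4*t) - 220*e^(3*t) - 1100*e^(2*t) - 500*e^(t))/(e^(5*t) - 25*e^(4*t) + 250*e^(3*t) - 1250*e^(2*t) + 3125*e^(t) - 3125)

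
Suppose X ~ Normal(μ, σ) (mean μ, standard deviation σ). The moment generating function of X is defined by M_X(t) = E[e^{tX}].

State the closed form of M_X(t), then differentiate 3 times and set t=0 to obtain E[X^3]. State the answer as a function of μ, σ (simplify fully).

E[X^3] = M^(3)(0) = μ*(μ^2 + 3*σ^2)

M_X(t) = e^(μ*t + σ^2*t^2/2)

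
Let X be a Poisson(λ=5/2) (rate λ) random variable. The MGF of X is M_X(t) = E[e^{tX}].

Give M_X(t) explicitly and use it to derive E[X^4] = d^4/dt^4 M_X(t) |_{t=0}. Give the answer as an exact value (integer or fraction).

M_X(t) = e^(5*e^(t)/2 - 5/2)
D^4[M](t) = (625*e^(4*t)*e^(5*e^(t)/2) + 1500*e^(3*t)*e^(5*e^(t)/2) + 700*e^(2*t)*e^(5*e^(t)/2) + 40*e^(t)*e^(5*e^(t)/2))*e^(-5/2)/16

E[X^4] = D^4[M](0) = 2865/16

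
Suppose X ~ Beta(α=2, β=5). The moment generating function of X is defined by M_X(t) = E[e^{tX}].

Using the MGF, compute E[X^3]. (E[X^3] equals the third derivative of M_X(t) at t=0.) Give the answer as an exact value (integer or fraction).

M_X(t) = ₁F₁(2; 7; t)
M′(t) = 2*₁F₁(3; 8; t)/7
M′′(t) = 3*₁F₁(4; 9; t)/28
M′′′(t) = ₁F₁(5; 10; t)/21

E[X^3] = M′′′(0) = 1/21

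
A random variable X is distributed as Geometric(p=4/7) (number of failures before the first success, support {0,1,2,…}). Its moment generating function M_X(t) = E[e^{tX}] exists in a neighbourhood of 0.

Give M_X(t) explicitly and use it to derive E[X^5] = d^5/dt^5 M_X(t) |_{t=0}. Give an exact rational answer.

E[X^5] = D^5[M](0) = 23721/128

M_X(t) = 4/(7*(1 - 3*e^(t)/7))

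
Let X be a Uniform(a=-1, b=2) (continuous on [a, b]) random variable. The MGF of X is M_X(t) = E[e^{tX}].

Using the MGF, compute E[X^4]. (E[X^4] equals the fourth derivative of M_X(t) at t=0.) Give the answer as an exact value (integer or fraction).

E[X^4] = M^(4)(0) = 11/5

M_X(t) = (e^(2*t) - e^(-t))/(3*t)
M^(4)(t) = (16*t^4*e^(3*t) - t^4 - 32*t^3*e^(3*t) - 4*t^3 + 48*t^2*e^(3*t) - 12*t^2 - 48*t*e^(3*t) - 24*t + 24*e^(3*t) - 24)*e^(-t)/(3*t^5)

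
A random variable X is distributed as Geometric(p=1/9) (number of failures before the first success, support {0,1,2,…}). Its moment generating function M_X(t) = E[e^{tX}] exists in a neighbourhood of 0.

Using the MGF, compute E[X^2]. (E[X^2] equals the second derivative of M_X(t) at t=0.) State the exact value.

M_X(t) = 1/(9*(1 - 8*e^(t)/9))
dM/dt = 8*e^(t)/(64*e^(2*t) - 144*e^(t) + 81)
d^2M/dt^2 = (-64*e^(2*t) - 72*e^(t))/(512*e^(3*t) - 1728*e^(2*t) + 1944*e^(t) - 729)

E[X^2] = d^2M/dt^2 |_{t=0} = 136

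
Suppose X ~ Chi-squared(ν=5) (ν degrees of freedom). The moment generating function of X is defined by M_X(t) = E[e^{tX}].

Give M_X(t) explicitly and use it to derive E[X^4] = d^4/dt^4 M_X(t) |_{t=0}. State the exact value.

M_X(t) = (1 - 2*t)^(-5/2)
M^(4)(t) = 3465/(64*t^6*√(1 - 2*t) - 192*t^5*√(1 - 2*t) + 240*t^4*√(1 - 2*t) - 160*t^3*√(1 - 2*t) + 60*t^2*√(1 - 2*t) - 12*t*√(1 - 2*t) + √(1 - 2*t))

E[X^4] = M^(4)(0) = 3465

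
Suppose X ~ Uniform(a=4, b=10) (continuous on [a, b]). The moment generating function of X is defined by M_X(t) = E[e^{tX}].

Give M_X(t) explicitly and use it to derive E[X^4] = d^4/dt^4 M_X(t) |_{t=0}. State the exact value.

E[X^4] = d^4M/dt^4 |_{t=0} = 16496/5

M_X(t) = (e^(10*t) - e^(4*t))/(6*t)
dM/dt = (10*t*e^(10*t) - 4*t*e^(4*t) - e^(10*t) + e^(4*t))/(6*t^2)
d^2M/dt^2 = (50*t^2*e^(10*t) - 8*t^2*e^(4*t) - 10*t*e^(10*t) + 4*t*e^(4*t) + e^(10*t) - e^(4*t))/(3*t^3)
d^3M/dt^3 = (500*t^3*e^(10*t) - 32*t^3*e^(4*t) - 150*t^2*e^(10*t) + 24*t^2*e^(4*t) + 30*t*e^(10*t) - 12*t*e^(4*t) - 3*e^(10*t) + 3*e^(4*t))/(3*t^4)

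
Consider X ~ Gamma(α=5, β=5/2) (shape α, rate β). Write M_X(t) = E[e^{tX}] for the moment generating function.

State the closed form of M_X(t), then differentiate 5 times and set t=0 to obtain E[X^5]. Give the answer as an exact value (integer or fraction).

E[X^5] = M^(5)(0) = 96768/625

M_X(t) = 3125/(32*(5/2 - t)^5)
M^(5)(t) = 1512000000/(1024*t^10 - 25600*t^9 + 288000*t^8 - 1920000*t^7 + 8400000*t^6 - 25200000*t^5 + 52500000*t^4 - 75000000*t^3 + 70312500*t^2 - 39062500*t + 9765625)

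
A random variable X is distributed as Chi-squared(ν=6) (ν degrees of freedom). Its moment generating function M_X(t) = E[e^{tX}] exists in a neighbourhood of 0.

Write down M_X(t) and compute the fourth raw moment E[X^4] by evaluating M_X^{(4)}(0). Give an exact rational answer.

E[X^4] = M′′′′(0) = 5760

M_X(t) = (1 - 2*t)^(-3)
M′(t) = 6/(16*t^4 - 32*t^3 + 24*t^2 - 8*t + 1)
M′′(t) = -48/(32*t^5 - 80*t^4 + 80*t^3 - 40*t^2 + 10*t - 1)
M′′′(t) = 480/(64*t^6 - 192*t^5 + 240*t^4 - 160*t^3 + 60*t^2 - 12*t + 1)
M′′′′(t) = -5760/(128*t^7 - 448*t^6 + 672*t^5 - 560*t^4 + 280*t^3 - 84*t^2 + 14*t - 1)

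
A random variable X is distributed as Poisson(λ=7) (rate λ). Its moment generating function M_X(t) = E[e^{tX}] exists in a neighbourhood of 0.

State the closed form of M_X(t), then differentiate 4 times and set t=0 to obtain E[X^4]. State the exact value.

E[X^4] = d^4M/dt^4 |_{t=0} = 4809

M_X(t) = e^(7*e^(t) - 7)
dM/dt = 7*e^(-7)*e^(t)*e^(7*e^(t))
d^2M/dt^2 = (49*e^(2*t)*e^(7*e^(t)) + 7*e^(t)*e^(7*e^(t)))*e^(-7)
d^3M/dt^3 = (343*e^(3*t)*e^(7*e^(t)) + 147*e^(2*t)*e^(7*e^(t)) + 7*e^(t)*e^(7*e^(t)))*e^(-7)
d^4M/dt^4 = (2401*e^(4*t)*e^(7*e^(t)) + 2058*e^(3*t)*e^(7*e^(t)) + 343*e^(2*t)*e^(7*e^(t)) + 7*e^(t)*e^(7*e^(t)))*e^(-7)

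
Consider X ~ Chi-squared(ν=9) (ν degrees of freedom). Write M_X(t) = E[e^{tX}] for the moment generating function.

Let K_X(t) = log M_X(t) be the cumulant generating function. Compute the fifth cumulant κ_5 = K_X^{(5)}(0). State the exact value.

M_X(t) = (1 - 2*t)^(-9/2)
K_X(t) = log M_X(t) = -9*log(1 - 2*t)/2
D^5[K](t) = -3456/(32*t^5 - 80*t^4 + 80*t^3 - 40*t^2 + 10*t - 1)

κ_5 = D^5[K](0) = 3456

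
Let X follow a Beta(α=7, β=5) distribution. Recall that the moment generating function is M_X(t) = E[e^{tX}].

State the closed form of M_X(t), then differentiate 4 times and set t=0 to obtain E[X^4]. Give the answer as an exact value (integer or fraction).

E[X^4] = D^4[M](0) = 2/13

M_X(t) = ₁F₁(7; 12; t)
D^4[M](t) = 2*₁F₁(11; 16; t)/13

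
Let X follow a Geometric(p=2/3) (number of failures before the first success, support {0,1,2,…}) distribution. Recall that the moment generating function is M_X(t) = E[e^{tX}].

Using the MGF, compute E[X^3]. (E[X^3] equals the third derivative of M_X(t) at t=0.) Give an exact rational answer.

M_X(t) = 2/(3*(1 - e^(t)/3))
dM/dt = 2*e^(t)/(e^(2*t) - 6*e^(t) + 9)
d^2M/dt^2 = (-2*e^(2*t) - 6*e^(t))/(e^(3*t) - 9*e^(2*t) + 27*e^(t) - 27)
d^3M/dt^3 = (2*e^(3*t) + 24*e^(2*t) + 18*e^(t))/(e^(4*t) - 12*e^(3*t) + 54*e^(2*t) - 108*e^(t) + 81)

E[X^3] = d^3M/dt^3 |_{t=0} = 11/4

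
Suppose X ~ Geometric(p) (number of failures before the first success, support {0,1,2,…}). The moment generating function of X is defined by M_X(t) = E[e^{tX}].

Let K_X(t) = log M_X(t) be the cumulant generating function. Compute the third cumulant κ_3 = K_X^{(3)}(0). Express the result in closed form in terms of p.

M_X(t) = p/(-(1 - p)*e^(t) + 1)
K_X(t) = log M_X(t) = log(p) - log(-(1 - p)*e^(t) + 1)
K′(t) = (-p*e^(t) + e^(t))/(p*e^(t) - e^(t) + 1)
K′′(t) = (-p*e^(t) + e^(t))/(p^2*e^(2*t) - 2*p*e^(2*t) + 2*p*e^(t) + e^(2*t) - 2*e^(t) + 1)

κ_3 = K′′′(0) = (p^2 - 3*p + 2)/p^3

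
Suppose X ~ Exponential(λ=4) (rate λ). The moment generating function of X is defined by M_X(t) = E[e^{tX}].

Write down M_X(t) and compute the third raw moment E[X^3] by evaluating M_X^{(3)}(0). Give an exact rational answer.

M_X(t) = 4/(4 - t)
D^3[M](t) = 24/(t^4 - 16*t^3 + 96*t^2 - 256*t + 256)

E[X^3] = D^3[M](0) = 3/32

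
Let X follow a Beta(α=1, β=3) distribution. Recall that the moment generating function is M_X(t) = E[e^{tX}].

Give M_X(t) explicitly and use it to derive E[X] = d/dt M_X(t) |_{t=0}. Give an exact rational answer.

E[X] = dM/dt |_{t=0} = 1/4

M_X(t) = ₁F₁(1; 4; t)
dM/dt = ₁F₁(2; 5; t)/4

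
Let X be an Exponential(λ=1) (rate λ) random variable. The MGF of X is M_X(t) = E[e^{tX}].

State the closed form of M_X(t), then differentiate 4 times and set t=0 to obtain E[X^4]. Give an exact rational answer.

M_X(t) = 1/(1 - t)
dM/dt = 1/(t^2 - 2*t + 1)
d^2M/dt^2 = -2/(t^3 - 3*t^2 + 3*t - 1)
d^3M/dt^3 = 6/(t^4 - 4*t^3 + 6*t^2 - 4*t + 1)
d^4M/dt^4 = -24/(t^5 - 5*t^4 + 10*t^3 - 10*t^2 + 5*t - 1)

E[X^4] = d^4M/dt^4 |_{t=0} = 24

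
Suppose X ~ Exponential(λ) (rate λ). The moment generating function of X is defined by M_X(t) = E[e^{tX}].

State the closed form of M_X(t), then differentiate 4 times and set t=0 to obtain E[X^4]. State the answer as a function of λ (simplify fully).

M_X(t) = λ/(λ - t)
M′(t) = λ/(λ^2 - 2*λ*t + t^2)
M′′(t) = -2*λ/(-λ^3 + 3*λ^2*t - 3*λ*t^2 + t^3)
M′′′(t) = 6*λ/(λ^4 - 4*λ^3*t + 6*λ^2*t^2 - 4*λ*t^3 + t^4)
M′′′′(t) = -24*λ/(-λ^5 + 5*λ^4*t - 10*λ^3*t^2 + 10*λ^2*t^3 - 5*λ*t^4 + t^5)

E[X^4] = M′′′′(0) = 24/λ^4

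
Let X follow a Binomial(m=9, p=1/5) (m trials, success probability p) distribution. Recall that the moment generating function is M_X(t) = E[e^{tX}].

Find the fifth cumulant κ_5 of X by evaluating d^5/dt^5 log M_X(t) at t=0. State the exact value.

M_X(t) = (e^(t)/5 + 4/5)^9
K_X(t) = log M_X(t) = 9*log(e^(t)/5 + 4/5)
D^5[K](t) = (-36*e^(4*t) + 1584*e^(3*t) - 6336*e^(2*t) + 2304*e^(t))/(e^(5*t) + 20*e^(4*t) + 160*e^(3*t) + 640*e^(2*t) + 1280*e^(t) + 1024)

κ_5 = D^5[K](0) = -2484/3125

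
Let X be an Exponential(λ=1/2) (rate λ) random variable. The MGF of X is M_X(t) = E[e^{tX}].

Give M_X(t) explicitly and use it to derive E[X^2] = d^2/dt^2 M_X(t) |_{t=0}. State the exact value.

E[X^2] = M′′(0) = 8

M_X(t) = 1/(2*(1/2 - t))
M′(t) = 2/(4*t^2 - 4*t + 1)
M′′(t) = -8/(8*t^3 - 12*t^2 + 6*t - 1)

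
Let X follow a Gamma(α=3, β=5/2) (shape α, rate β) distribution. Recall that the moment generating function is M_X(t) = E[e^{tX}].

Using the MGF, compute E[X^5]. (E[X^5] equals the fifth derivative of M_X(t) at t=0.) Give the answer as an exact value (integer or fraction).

M_X(t) = 125/(8*(5/2 - t)^3)
D^5[M](t) = 10080000/(256*t^8 - 5120*t^7 + 44800*t^6 - 224000*t^5 + 700000*t^4 - 1400000*t^3 + 1750000*t^2 - 1250000*t + 390625)

E[X^5] = D^5[M](0) = 16128/625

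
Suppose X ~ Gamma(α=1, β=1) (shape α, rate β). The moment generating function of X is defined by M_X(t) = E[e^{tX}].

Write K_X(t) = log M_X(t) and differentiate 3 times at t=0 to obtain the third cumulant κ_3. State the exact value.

κ_3 = D^3[K](0) = 2

M_X(t) = 1/(1 - t)
K_X(t) = log M_X(t) = -log(1 - t)
D^3[K](t) = -2/(t^3 - 3*t^2 + 3*t - 1)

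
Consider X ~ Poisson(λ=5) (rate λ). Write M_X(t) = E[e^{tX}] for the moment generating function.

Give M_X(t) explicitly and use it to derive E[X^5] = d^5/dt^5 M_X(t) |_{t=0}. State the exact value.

M_X(t) = e^(5*e^(t) - 5)
dM/dt = 5*e^(-5)*e^(t)*e^(5*e^(t))
d^2M/dt^2 = (25*e^(2*t)*e^(5*e^(t)) + 5*e^(t)*e^(5*e^(t)))*e^(-5)
d^3M/dt^3 = (125*e^(3*t)*e^(5*e^(t)) + 75*e^(2*t)*e^(5*e^(t)) + 5*e^(t)*e^(5*e^(t)))*e^(-5)
d^4M/dt^4 = (625*e^(4*t)*e^(5*e^(t)) + 750*e^(3*t)*e^(5*e^(t)) + 175*e^(2*t)*e^(5*e^(t)) + 5*e^(t)*e^(5*e^(t)))*e^(-5)
d^5M/dt^5 = (3125*e^(5*t)*e^(5*e^(t)) + 6250*e^(4*t)*e^(5*e^(t)) + 3125*e^(3*t)*e^(5*e^(t)) + 375*e^(2*t)*e^(5*e^(t)) + 5*e^(t)*e^(5*e^(t)))*e^(-5)

E[X^5] = d^5M/dt^5 |_{t=0} = 12880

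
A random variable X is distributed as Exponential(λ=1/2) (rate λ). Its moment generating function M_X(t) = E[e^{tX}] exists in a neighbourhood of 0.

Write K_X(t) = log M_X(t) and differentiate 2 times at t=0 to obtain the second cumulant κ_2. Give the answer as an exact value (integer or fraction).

M_X(t) = 1/(2*(1/2 - t))
K_X(t) = log M_X(t) = -log(1/2 - t) - log(2)
dK/dt = -2/(2*t - 1)
d^2K/dt^2 = 4/(4*t^2 - 4*t + 1)

κ_2 = d^2K/dt^2 |_{t=0} = 4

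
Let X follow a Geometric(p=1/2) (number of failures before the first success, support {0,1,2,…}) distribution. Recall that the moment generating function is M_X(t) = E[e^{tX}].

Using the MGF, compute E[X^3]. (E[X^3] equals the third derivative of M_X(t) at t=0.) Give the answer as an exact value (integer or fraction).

M_X(t) = 1/(2*(1 - e^(t)/2))
D^3[M](t) = (e^(3*t) + 8*e^(2*t) + 4*e^(t))/(e^(4*t) - 8*e^(3*t) + 24*e^(2*t) - 32*e^(t) + 16)

E[X^3] = D^3[M](0) = 13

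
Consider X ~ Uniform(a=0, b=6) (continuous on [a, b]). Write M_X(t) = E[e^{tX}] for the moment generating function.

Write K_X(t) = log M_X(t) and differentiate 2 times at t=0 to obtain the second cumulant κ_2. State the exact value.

κ_2 = K′′(0) = 3

M_X(t) = (e^(6*t) - 1)/(6*t)
K_X(t) = log M_X(t) = -log(t) + log(e^(6*t) - 1) - log(6)
K′(t) = (6*t*e^(6*t) - e^(6*t) + 1)/(t*e^(6*t) - t)
K′′(t) = (-36*t^2*e^(6*t) + e^(12*t) - 2*e^(6*t) + 1)/(t^2*e^(12*t) - 2*t^2*e^(6*t) + t^2)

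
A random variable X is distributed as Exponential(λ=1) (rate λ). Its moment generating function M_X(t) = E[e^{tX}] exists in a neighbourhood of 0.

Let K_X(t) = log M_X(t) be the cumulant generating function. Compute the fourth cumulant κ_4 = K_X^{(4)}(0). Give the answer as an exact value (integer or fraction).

κ_4 = d^4K/dt^4 |_{t=0} = 6

M_X(t) = 1/(1 - t)
K_X(t) = log M_X(t) = -log(1 - t)
dK/dt = -1/(t - 1)
d^2K/dt^2 = 1/(t^2 - 2*t + 1)
d^3K/dt^3 = -2/(t^3 - 3*t^2 + 3*t - 1)
d^4K/dt^4 = 6/(t^4 - 4*t^3 + 6*t^2 - 4*t + 1)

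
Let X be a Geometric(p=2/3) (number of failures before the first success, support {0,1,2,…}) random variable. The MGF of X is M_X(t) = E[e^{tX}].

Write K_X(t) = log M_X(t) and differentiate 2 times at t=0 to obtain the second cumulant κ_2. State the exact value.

κ_2 = d^2K/dt^2 |_{t=0} = 3/4

M_X(t) = 2/(3*(1 - e^(t)/3))
K_X(t) = log M_X(t) = -log(1 - e^(t)/3) - log(3) + log(2)
dK/dt = -e^(t)/(e^(t) - 3)
d^2K/dt^2 = 3*e^(t)/(e^(2*t) - 6*e^(t) + 9)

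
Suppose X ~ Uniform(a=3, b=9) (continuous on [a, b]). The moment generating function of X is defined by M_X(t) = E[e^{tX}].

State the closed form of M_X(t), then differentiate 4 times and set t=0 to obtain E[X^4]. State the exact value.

M_X(t) = (e^(9*t) - e^(3*t))/(6*t)

E[X^4] = M^(4)(0) = 9801/5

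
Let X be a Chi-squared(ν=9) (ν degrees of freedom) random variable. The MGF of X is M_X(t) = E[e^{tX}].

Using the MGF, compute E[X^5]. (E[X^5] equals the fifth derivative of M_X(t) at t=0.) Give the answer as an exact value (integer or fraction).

E[X^5] = d^5M/dt^5 |_{t=0} = 328185

M_X(t) = (1 - 2*t)^(-9/2)
dM/dt = -9/(32*t^5*√(1 - 2*t) - 80*t^4*√(1 - 2*t) + 80*t^3*√(1 - 2*t) - 40*t^2*√(1 - 2*t) + 10*t*√(1 - 2*t) - √(1 - 2*t))
d^2M/dt^2 = 99/(64*t^6*√(1 - 2*t) - 192*t^5*√(1 - 2*t) + 240*t^4*√(1 - 2*t) - 160*t^3*√(1 - 2*t) + 60*t^2*√(1 - 2*t) - 12*t*√(1 - 2*t) + √(1 - 2*t))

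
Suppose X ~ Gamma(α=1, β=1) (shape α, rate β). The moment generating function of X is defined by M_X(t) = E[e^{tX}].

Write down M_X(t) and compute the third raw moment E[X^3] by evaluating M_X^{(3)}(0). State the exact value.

M_X(t) = 1/(1 - t)
dM/dt = 1/(t^2 - 2*t + 1)
d^2M/dt^2 = -2/(t^3 - 3*t^2 + 3*t - 1)
d^3M/dt^3 = 6/(t^4 - 4*t^3 + 6*t^2 - 4*t + 1)

E[X^3] = d^3M/dt^3 |_{t=0} = 6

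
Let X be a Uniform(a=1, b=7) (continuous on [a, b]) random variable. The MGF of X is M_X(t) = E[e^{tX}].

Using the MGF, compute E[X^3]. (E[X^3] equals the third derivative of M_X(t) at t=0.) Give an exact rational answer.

M_X(t) = (e^(7*t) - e^(t))/(6*t)
M^(3)(t) = (343*t^3*e^(7*t) - t^3*e^(t) - 147*t^2*e^(7*t) + 3*t^2*e^(t) + 42*t*e^(7*t) - 6*t*e^(t) - 6*e^(7*t) + 6*e^(t))/(6*t^4)

E[X^3] = M^(3)(0) = 100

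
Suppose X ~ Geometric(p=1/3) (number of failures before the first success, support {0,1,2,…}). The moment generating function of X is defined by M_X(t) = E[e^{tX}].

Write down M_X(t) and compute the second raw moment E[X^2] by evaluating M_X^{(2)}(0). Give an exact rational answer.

M_X(t) = 1/(3*(1 - 2*e^(t)/3))
D^2[M](t) = (-4*e^(2*t) - 6*e^(t))/(8*e^(3*t) - 36*e^(2*t) + 54*e^(t) - 27)

E[X^2] = D^2[M](0) = 10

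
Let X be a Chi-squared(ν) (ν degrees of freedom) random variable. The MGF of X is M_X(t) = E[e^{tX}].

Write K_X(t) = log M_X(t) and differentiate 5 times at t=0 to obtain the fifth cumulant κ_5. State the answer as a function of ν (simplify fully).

M_X(t) = (1 - 2*t)^(-ν/2)
K_X(t) = log M_X(t) = -ν*log(1 - 2*t)/2
dK/dt = -ν/(2*t - 1)
d^2K/dt^2 = 2*ν/(4*t^2 - 4*t + 1)
d^3K/dt^3 = -8*ν/(8*t^3 - 12*t^2 + 6*t - 1)
d^4K/dt^4 = 48*ν/(16*t^4 - 32*t^3 + 24*t^2 - 8*t + 1)
d^5K/dt^5 = -384*ν/(32*t^5 - 80*t^4 + 80*t^3 - 40*t^2 + 10*t - 1)

κ_5 = d^5K/dt^5 |_{t=0} = 384*ν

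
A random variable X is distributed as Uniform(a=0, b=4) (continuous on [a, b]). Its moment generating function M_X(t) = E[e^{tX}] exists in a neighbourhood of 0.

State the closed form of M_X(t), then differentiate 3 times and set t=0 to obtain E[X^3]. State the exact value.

E[X^3] = d^3M/dt^3 |_{t=0} = 16

M_X(t) = (e^(4*t) - 1)/(4*t)
dM/dt = (4*t*e^(4*t) - e^(4*t) + 1)/(4*t^2)
d^2M/dt^2 = (8*t^2*e^(4*t) - 4*t*e^(4*t) + e^(4*t) - 1)/(2*t^3)
d^3M/dt^3 = (32*t^3*e^(4*t) - 24*t^2*e^(4*t) + 12*t*e^(4*t) - 3*e^(4*t) + 3)/(2*t^4)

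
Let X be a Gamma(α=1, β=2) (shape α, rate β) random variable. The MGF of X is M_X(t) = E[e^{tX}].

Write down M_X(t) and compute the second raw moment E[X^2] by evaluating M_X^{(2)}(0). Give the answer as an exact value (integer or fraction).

M_X(t) = 2/(2 - t)
dM/dt = 2/(t^2 - 4*t + 4)
d^2M/dt^2 = -4/(t^3 - 6*t^2 + 12*t - 8)

E[X^2] = d^2M/dt^2 |_{t=0} = 1/2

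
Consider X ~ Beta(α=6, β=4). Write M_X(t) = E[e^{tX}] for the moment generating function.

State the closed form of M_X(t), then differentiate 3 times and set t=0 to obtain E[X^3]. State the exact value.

E[X^3] = M′′′(0) = 14/55

M_X(t) = ₁F₁(6; 10; t)
M′(t) = 3*₁F₁(7; 11; t)/5
M′′(t) = 21*₁F₁(8; 12; t)/55
M′′′(t) = 14*₁F₁(9; 13; t)/55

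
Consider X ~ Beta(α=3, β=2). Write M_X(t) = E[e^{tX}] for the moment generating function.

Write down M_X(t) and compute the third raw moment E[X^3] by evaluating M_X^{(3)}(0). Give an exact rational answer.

M_X(t) = ₁F₁(3; 5; t)
dM/dt = 3*₁F₁(4; 6; t)/5
d^2M/dt^2 = 2*₁F₁(5; 7; t)/5
d^3M/dt^3 = 2*₁F₁(6; 8; t)/7

E[X^3] = d^3M/dt^3 |_{t=0} = 2/7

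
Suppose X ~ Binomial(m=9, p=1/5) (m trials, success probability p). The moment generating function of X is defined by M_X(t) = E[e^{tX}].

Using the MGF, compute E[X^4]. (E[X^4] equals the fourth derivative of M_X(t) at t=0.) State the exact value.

E[X^4] = M^(4)(0) = 31869/625

M_X(t) = (e^(t)/5 + 4/5)^9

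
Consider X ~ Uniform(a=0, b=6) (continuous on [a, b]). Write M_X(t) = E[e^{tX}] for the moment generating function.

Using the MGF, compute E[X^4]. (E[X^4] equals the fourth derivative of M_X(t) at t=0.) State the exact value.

E[X^4] = M^(4)(0) = 1296/5

M_X(t) = (e^(6*t) - 1)/(6*t)
M^(4)(t) = (216*t^4*e^(6*t) - 144*t^3*e^(6*t) + 72*t^2*e^(6*t) - 24*t*e^(6*t) + 4*e^(6*t) - 4)/t^5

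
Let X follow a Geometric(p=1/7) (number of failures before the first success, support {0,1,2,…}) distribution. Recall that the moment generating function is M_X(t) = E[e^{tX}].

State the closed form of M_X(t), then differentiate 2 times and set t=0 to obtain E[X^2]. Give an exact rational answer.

E[X^2] = d^2M/dt^2 |_{t=0} = 78

M_X(t) = 1/(7*(1 - 6*e^(t)/7))
dM/dt = 6*e^(t)/(36*e^(2*t) - 84*e^(t) + 49)
d^2M/dt^2 = (-36*e^(2*t) - 42*e^(t))/(216*e^(3*t) - 756*e^(2*t) + 882*e^(t) - 343)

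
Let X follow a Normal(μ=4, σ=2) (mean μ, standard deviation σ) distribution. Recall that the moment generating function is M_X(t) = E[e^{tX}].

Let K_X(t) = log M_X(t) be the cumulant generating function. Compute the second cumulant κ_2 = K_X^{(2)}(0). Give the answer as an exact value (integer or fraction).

M_X(t) = e^(2*t^2 + 4*t)
K_X(t) = log M_X(t) = 2*t^2 + 4*t
K′(t) = 4*t + 4
K′′(t) = 4

κ_2 = K′′(0) = 4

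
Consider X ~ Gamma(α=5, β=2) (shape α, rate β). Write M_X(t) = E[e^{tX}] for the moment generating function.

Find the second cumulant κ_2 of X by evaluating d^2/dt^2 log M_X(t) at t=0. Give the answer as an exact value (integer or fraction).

M_X(t) = 32/(2 - t)^5
K_X(t) = log M_X(t) = -5*log(2 - t) + 5*log(2)
dK/dt = -5/(t - 2)
d^2K/dt^2 = 5/(t^2 - 4*t + 4)

κ_2 = d^2K/dt^2 |_{t=0} = 5/4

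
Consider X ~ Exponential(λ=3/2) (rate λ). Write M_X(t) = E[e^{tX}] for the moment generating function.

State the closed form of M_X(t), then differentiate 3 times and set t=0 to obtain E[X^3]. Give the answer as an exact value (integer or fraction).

E[X^3] = D^3[M](0) = 16/9

M_X(t) = 3/(2*(3/2 - t))
D^3[M](t) = 144/(16*t^4 - 96*t^3 + 216*t^2 - 216*t + 81)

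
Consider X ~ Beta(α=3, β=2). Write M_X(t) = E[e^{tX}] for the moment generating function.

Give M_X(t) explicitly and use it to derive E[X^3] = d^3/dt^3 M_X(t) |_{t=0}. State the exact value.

M_X(t) = ₁F₁(3; 5; t)
M′(t) = 3*₁F₁(4; 6; t)/5
M′′(t) = 2*₁F₁(5; 7; t)/5
M′′′(t) = 2*₁F₁(6; 8; t)/7

E[X^3] = M′′′(0) = 2/7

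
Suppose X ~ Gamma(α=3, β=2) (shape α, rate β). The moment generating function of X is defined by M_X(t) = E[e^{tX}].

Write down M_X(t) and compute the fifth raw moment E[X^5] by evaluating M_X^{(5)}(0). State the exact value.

E[X^5] = M′′′′′(0) = 315/4

M_X(t) = 8/(2 - t)^3
M′(t) = 24/(t^4 - 8*t^3 + 24*t^2 - 32*t + 16)
M′′(t) = -96/(t^5 - 10*t^4 + 40*t^3 - 80*t^2 + 80*t - 32)
M′′′(t) = 480/(t^6 - 12*t^5 + 60*t^4 - 160*t^3 + 240*t^2 - 192*t + 64)
M′′′′(t) = -2880/(t^7 - 14*t^6 + 84*t^5 - 280*t^4 + 560*t^3 - 672*t^2 + 448*t - 128)
M′′′′′(t) = 20160/(t^8 - 16*t^7 + 112*t^6 - 448*t^5 + 1120*t^4 - 1792*t^3 + 1792*t^2 - 1024*t + 256)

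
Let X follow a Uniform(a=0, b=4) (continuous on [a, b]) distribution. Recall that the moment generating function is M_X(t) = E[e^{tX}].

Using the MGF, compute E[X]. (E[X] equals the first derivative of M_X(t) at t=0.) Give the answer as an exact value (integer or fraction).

M_X(t) = (e^(4*t) - 1)/(4*t)
dM/dt = (4*t*e^(4*t) - e^(4*t) + 1)/(4*t^2)

E[X] = dM/dt |_{t=0} = 2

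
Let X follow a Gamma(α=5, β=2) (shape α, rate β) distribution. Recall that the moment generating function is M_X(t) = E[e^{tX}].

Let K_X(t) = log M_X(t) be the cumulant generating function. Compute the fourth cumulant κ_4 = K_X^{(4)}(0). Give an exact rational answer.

M_X(t) = 32/(2 - t)^5
K_X(t) = log M_X(t) = -5*log(2 - t) + 5*log(2)
dK/dt = -5/(t - 2)
d^2K/dt^2 = 5/(t^2 - 4*t + 4)
d^3K/dt^3 = -10/(t^3 - 6*t^2 + 12*t - 8)
d^4K/dt^4 = 30/(t^4 - 8*t^3 + 24*t^2 - 32*t + 16)

κ_4 = d^4K/dt^4 |_{t=0} = 15/8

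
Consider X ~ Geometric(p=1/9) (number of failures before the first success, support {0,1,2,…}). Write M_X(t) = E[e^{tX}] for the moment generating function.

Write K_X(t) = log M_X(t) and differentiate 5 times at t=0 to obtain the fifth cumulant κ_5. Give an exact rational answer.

κ_5 = D^5[K](0) = 1058760

M_X(t) = 1/(9*(1 - 8*e^(t)/9))
K_X(t) = log M_X(t) = -log(1 - 8*e^(t)/9) - 2*log(3)
D^5[K](t) = (-36864*e^(4*t) - 456192*e^(3*t) - 513216*e^(2*t) - 52488*e^(t))/(32768*e^(5*t) - 184320*e^(4*t) + 414720*e^(3*t) - 466560*e^(2*t) + 262440*e^(t) - 59049)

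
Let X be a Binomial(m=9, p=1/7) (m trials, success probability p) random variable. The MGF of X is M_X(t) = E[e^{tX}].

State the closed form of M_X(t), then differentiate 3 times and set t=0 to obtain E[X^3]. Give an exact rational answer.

M_X(t) = (e^(t)/7 + 6/7)^9

E[X^3] = M^(3)(0) = 351/49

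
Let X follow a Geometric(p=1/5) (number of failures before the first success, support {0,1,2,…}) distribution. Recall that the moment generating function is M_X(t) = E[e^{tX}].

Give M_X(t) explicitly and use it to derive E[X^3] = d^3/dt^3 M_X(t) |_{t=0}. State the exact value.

M_X(t) = 1/(5*(1 - 4*e^(t)/5))
dM/dt = 4*e^(t)/(16*e^(2*t) - 40*e^(t) + 25)
d^2M/dt^2 = (-16*e^(2*t) - 20*e^(t))/(64*e^(3*t) - 240*e^(2*t) + 300*e^(t) - 125)
d^3M/dt^3 = (64*e^(3*t) + 320*e^(2*t) + 100*e^(t))/(256*e^(4*t) - 1280*e^(3*t) + 2400*e^(2*t) - 2000*e^(t) + 625)

E[X^3] = d^3M/dt^3 |_{t=0} = 484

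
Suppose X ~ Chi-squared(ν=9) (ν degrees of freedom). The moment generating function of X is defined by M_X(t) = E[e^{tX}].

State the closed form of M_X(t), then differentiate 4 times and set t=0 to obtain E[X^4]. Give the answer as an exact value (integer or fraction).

M_X(t) = (1 - 2*t)^(-9/2)

E[X^4] = M^(4)(0) = 19305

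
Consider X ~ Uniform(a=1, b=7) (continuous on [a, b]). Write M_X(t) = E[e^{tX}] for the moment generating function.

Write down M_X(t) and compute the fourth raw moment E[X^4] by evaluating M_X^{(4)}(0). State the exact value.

E[X^4] = d^4M/dt^4 |_{t=0} = 2801/5

M_X(t) = (e^(7*t) - e^(t))/(6*t)
dM/dt = (7*t*e^(7*t) - t*e^(t) - e^(7*t) + e^(t))/(6*t^2)
d^2M/dt^2 = (49*t^2*e^(7*t) - t^2*e^(t) - 14*t*e^(7*t) + 2*t*e^(t) + 2*e^(7*t) - 2*e^(t))/(6*t^3)
d^3M/dt^3 = (343*t^3*e^(7*t) - t^3*e^(t) - 147*t^2*e^(7*t) + 3*t^2*e^(t) + 42*t*e^(7*t) - 6*t*e^(t) - 6*e^(7*t) + 6*e^(t))/(6*t^4)
d^4M/dt^4 = (2401*t^4*e^(7*t) - t^4*e^(t) - 1372*t^3*e^(7*t) + 4*t^3*e^(t) + 588*t^2*e^(7*t) - 12*t^2*e^(t) - 168*t*e^(7*t) + 24*t*e^(t) + 24*e^(7*t) - 24*e^(t))/(6*t^5)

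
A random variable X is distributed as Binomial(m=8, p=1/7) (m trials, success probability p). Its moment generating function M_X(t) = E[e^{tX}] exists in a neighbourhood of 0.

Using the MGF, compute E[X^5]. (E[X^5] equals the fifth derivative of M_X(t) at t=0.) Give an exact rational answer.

M_X(t) = (e^(t)/7 + 6/7)^8

E[X^5] = M^(5)(0) = 120464/2401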